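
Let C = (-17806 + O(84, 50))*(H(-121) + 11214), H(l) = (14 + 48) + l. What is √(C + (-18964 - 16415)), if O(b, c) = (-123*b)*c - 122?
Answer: 3*I*√662521691 ≈ 77219.0*I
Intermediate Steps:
O(b, c) = -122 - 123*b*c (O(b, c) = -123*b*c - 122 = -122 - 123*b*c)
H(l) = 62 + l
C = -5962659840 (C = (-17806 + (-122 - 123*84*50))*((62 - 121) + 11214) = (-17806 + (-122 - 516600))*(-59 + 11214) = (-17806 - 516722)*11155 = -534528*11155 = -5962659840)
√(C + (-18964 - 16415)) = √(-5962659840 + (-18964 - 16415)) = √(-5962659840 - 35379) = √(-5962695219) = 3*I*√662521691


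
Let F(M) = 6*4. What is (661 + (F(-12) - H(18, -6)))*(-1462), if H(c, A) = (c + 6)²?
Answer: -159358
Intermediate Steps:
H(c, A) = (6 + c)²
F(M) = 24
(661 + (F(-12) - H(18, -6)))*(-1462) = (661 + (24 - (6 + 18)²))*(-1462) = (661 + (24 - 1*24²))*(-1462) = (661 + (24 - 1*576))*(-1462) = (661 + (24 - 576))*(-1462) = (661 - 552)*(-1462) = 109*(-1462) = -159358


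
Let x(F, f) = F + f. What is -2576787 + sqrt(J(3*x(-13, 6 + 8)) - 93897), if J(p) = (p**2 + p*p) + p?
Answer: -2576787 + 2*I*sqrt(23469) ≈ -2.5768e+6 + 306.39*I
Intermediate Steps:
J(p) = p + 2*p**2 (J(p) = (p**2 + p**2) + p = 2*p**2 + p = p + 2*p**2)
-2576787 + sqrt(J(3*x(-13, 6 + 8)) - 93897) = -2576787 + sqrt((3*(-13 + (6 + 8)))*(1 + 2*(3*(-13 + (6 + 8)))) - 93897) = -2576787 + sqrt((3*(-13 + 14))*(1 + 2*(3*(-13 + 14))) - 93897) = -2576787 + sqrt((3*1)*(1 + 2*(3*1)) - 93897) = -2576787 + sqrt(3*(1 + 2*3) - 93897) = -2576787 + sqrt(3*(1 + 6) - 93897) = -2576787 + sqrt(3*7 - 93897) = -2576787 + sqrt(21 - 93897) = -2576787 + sqrt(-93876) = -2576787 + 2*I*sqrt(23469)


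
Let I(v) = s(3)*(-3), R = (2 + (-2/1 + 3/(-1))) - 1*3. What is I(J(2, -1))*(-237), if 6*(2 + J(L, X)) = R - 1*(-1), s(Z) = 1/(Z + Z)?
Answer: 237/2 ≈ 118.50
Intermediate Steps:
s(Z) = 1/(2*Z)
R = -6 (R = (2 + (-2*1 + 3*(-1))) - 3 = (2 + (-2 - 3)) - 3 = (2 - 5) - 3 = -3 - 3 = -6)
J(L, X) = -17/6 (J(L, X) = -2 + (-6 - 1*(-1))/6 = -2 + (-6 + 1)/6 = -2 + (1/6)*(-5) = -2 - 5/6 = -17/6)
I(v) = -1/2 (I(v) = ((1/2)/3)*(-3) = ((1/2)*(1/3))*(-3) = (1/6)*(-3) = -1/2)
I(J(2, -1))*(-237) = -1/2*(-237) = 237/2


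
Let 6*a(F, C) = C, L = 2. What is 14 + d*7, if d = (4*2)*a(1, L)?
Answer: 98/3 ≈ 32.667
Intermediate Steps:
a(F, C) = C/6
d = 8/3 (d = (4*2)*((⅙)*2) = 8*(⅓) = 8/3 ≈ 2.6667)
14 + d*7 = 14 + (8/3)*7 = 14 + 56/3 = 98/3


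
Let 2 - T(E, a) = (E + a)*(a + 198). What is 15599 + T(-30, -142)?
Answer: 25233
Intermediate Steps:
T(E, a) = 2 - (198 + a)*(E + a) (T(E, a) = 2 - (E + a)*(a + 198) = 2 - (E + a)*(198 + a) = 2 - (198 + a)*(E + a))
15599 + T(-30, -142) = 15599 + (2 - 1*(-142)**2 - 198*(-30) - 198*(-142) - 1*(-30)*(-142)) = 15599 + (2 - 1*20164 + 5940 + 28116 - 4260) = 15599 + (2 - 20164 + 5940 + 28116 - 4260) = 15599 + 9634 = 25233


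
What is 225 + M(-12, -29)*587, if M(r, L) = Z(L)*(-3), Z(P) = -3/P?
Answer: 1242/29 ≈ 42.828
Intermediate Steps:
M(r, L) = 9/L (M(r, L) = -3/L*(-3) = 9/L)
225 + M(-12, -29)*587 = 225 + (9/(-29))*587 = 225 + (9*(-1/29))*587 = 225 - 9/29*587 = 225 - 5283/29 = 1242/29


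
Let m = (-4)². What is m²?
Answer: 256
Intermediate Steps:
m = 16
m² = 16² = 256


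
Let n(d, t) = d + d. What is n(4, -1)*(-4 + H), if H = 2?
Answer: -16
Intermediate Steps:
n(d, t) = 2*d
n(4, -1)*(-4 + H) = (2*4)*(-4 + 2) = 8*(-2) = -16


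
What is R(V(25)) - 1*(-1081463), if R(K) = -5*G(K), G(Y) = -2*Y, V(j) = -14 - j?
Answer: 1081073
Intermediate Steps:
R(K) = 10*K (R(K) = -(-10)*K = 10*K)
R(V(25)) - 1*(-1081463) = 10*(-14 - 1*25) - 1*(-1081463) = 10*(-14 - 25) + 1081463 = 10*(-39) + 1081463 = -390 + 1081463 = 1081073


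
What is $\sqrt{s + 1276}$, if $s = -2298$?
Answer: $i \sqrt{1022} \approx 31.969 i$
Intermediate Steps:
$\sqrt{s + 1276} = \sqrt{-2298 + 1276} = \sqrt{-1022} = i \sqrt{1022}$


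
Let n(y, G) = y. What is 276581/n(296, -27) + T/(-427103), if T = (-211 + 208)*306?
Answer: 118128846571/126422488 ≈ 934.40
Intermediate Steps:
T = -918 (T = -3*306 = -918)
276581/n(296, -27) + T/(-427103) = 276581/296 - 918/(-427103) = 276581*(1/296) - 918*(-1/427103) = 276581/296 + 918/427103 = 118128846571/126422488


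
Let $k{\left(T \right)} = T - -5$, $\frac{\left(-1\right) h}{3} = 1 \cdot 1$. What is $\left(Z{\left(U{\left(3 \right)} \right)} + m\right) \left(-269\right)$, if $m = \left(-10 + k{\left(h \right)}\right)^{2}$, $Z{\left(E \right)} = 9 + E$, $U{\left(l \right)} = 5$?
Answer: $-20982$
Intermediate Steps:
$h = -3$ ($h = - 3 \cdot 1 \cdot 1 = \left(-3\right) 1 = -3$)
$k{\left(T \right)} = 5 + T$ ($k{\left(T \right)} = T + 5 = 5 + T$)
$m = 64$ ($m = \left(-10 + \left(5 - 3\right)\right)^{2} = \left(-10 + 2\right)^{2} = \left(-8\right)^{2} = 64$)
$\left(Z{\left(U{\left(3 \right)} \right)} + m\right) \left(-269\right) = \left(\left(9 + 5\right) + 64\right) \left(-269\right) = \left(14 + 64\right) \left(-269\right) = 78 \left(-269\right) = -20982$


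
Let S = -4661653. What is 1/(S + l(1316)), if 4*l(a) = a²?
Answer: -1/4228689 ≈ -2.3648e-7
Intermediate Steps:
l(a) = a²/4
1/(S + l(1316)) = 1/(-4661653 + (¼)*1316²) = 1/(-4661653 + (¼)*1731856) = 1/(-4661653 + 432964) = 1/(-4228689) = -1/4228689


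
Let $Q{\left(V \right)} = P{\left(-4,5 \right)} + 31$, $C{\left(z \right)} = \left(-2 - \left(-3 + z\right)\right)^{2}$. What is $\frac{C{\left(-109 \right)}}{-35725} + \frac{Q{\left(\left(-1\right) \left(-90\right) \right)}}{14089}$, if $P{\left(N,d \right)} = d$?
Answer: $- \frac{6767632}{20133181} \approx -0.33614$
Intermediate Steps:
$C{\left(z \right)} = \left(1 - z\right)^{2}$
$Q{\left(V \right)} = 36$ ($Q{\left(V \right)} = 5 + 31 = 36$)
$\frac{C{\left(-109 \right)}}{-35725} + \frac{Q{\left(\left(-1\right) \left(-90\right) \right)}}{14089} = \frac{\left(-1 - 109\right)^{2}}{-35725} + \frac{36}{14089} = \left(-110\right)^{2} \left(- \frac{1}{35725}\right) + 36 \cdot \frac{1}{14089} = 12100 \left(- \frac{1}{35725}\right) + \frac{36}{14089} = - \frac{484}{1429} + \frac{36}{14089} = - \frac{6767632}{20133181}$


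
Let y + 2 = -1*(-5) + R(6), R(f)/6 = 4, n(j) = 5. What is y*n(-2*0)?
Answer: 135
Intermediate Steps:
R(f) = 24 (R(f) = 6*4 = 24)
y = 27 (y = -2 + (-1*(-5) + 24) = -2 + (5 + 24) = -2 + 29 = 27)
y*n(-2*0) = 27*5 = 135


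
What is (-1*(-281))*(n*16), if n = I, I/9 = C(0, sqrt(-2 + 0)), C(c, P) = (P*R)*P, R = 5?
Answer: -404640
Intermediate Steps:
C(c, P) = 5*P**2 (C(c, P) = (P*5)*P = (5*P)*P = 5*P**2)
I = -90 (I = 9*(5*(sqrt(-2 + 0))**2) = 9*(5*(sqrt(-2))**2) = 9*(5*(I*sqrt(2))**2) = 9*(5*(-2)) = 9*(-10) = -90)
n = -90
(-1*(-281))*(n*16) = (-1*(-281))*(-90*16) = 281*(-1440) = -404640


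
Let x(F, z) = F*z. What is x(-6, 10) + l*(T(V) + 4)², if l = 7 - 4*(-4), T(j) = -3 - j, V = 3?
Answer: 32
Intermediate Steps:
l = 23 (l = 7 + 16 = 23)
x(-6, 10) + l*(T(V) + 4)² = -6*10 + 23*((-3 - 1*3) + 4)² = -60 + 23*((-3 - 3) + 4)² = -60 + 23*(-6 + 4)² = -60 + 23*(-2)² = -60 + 23*4 = -60 + 92 = 32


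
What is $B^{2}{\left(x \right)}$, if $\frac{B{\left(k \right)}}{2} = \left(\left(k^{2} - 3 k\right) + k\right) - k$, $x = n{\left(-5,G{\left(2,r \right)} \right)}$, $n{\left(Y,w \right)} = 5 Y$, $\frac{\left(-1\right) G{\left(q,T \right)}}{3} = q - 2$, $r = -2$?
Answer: $1960000$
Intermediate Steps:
$G{\left(q,T \right)} = 6 - 3 q$ ($G{\left(q,T \right)} = - 3 \left(q - 2\right) = - 3 \left(-2 + q\right) = 6 - 3 q$)
$x = -25$ ($x = 5 \left(-5\right) = -25$)
$B{\left(k \right)} = - 6 k + 2 k^{2}$ ($B{\left(k \right)} = 2 \left(\left(\left(k^{2} - 3 k\right) + k\right) - k\right) = 2 \left(\left(k^{2} - 2 k\right) - k\right) = 2 \left(k^{2} - 3 k\right) = - 6 k + 2 k^{2}$)
$B^{2}{\left(x \right)} = \left(2 \left(-25\right) \left(-3 - 25\right)\right)^{2} = \left(2 \left(-25\right) \left(-28\right)\right)^{2} = 1400^{2} = 1960000$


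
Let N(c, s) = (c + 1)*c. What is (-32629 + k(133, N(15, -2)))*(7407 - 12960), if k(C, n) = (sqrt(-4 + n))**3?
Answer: 181188837 - 2621016*sqrt(59) ≈ 1.6106e+8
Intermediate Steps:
N(c, s) = c*(1 + c) (N(c, s) = (1 + c)*c = c*(1 + c))
k(C, n) = (-4 + n)**(3/2)
(-32629 + k(133, N(15, -2)))*(7407 - 12960) = (-32629 + (-4 + 15*(1 + 15))**(3/2))*(7407 - 12960) = (-32629 + (-4 + 15*16)**(3/2))*(-5553) = (-32629 + (-4 + 240)**(3/2))*(-5553) = (-32629 + 236**(3/2))*(-5553) = (-32629 + 472*sqrt(59))*(-5553) = 181188837 - 2621016*sqrt(59)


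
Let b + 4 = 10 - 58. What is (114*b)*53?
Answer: -314184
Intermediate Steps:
b = -52 (b = -4 + (10 - 58) = -4 - 48 = -52)
(114*b)*53 = (114*(-52))*53 = -5928*53 = -314184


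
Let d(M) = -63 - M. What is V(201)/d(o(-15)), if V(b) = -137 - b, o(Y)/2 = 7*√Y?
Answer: 1014/329 - 676*I*√15/987 ≈ 3.0821 - 2.6526*I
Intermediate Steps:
o(Y) = 14*√Y (o(Y) = 2*(7*√Y) = 14*√Y)
V(201)/d(o(-15)) = (-137 - 1*201)/(-63 - 14*√(-15)) = (-137 - 201)/(-63 - 14*I*√15) = -338/(-63 - 14*I*√15)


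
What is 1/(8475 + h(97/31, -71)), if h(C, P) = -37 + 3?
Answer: 1/8441 ≈ 0.00011847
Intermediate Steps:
h(C, P) = -34
1/(8475 + h(97/31, -71)) = 1/(8475 - 34) = 1/8441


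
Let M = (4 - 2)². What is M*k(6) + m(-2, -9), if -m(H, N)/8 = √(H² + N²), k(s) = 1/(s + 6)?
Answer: ⅓ - 8*√85 ≈ -73.423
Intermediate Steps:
k(s) = 1/(6 + s)
M = 4 (M = 2² = 4)
m(H, N) = -8*√(H² + N²)
M*k(6) + m(-2, -9) = 4/(6 + 6) - 8*√((-2)² + (-9)²) = 4/12 - 8*√(4 + 81) = 4*(1/12) - 8*√85 = ⅓ - 8*√85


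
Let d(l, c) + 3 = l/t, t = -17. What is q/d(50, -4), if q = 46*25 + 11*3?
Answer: -20111/101 ≈ -199.12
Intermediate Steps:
d(l, c) = -3 - l/17 (d(l, c) = -3 + l/(-17) = -3 + l*(-1/17) = -3 - l/17)
q = 1183 (q = 1150 + 33 = 1183)
q/d(50, -4) = 1183/(-3 - 1/17*50) = 1183/(-3 - 50/17) = 1183/(-101/17) = 1183*(-17/101) = -20111/101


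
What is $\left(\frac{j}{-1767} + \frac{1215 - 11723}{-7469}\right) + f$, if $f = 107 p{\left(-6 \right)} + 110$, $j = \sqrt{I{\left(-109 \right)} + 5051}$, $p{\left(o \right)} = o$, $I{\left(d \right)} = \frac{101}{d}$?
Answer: $- \frac{3963000}{7469} - \frac{\sqrt{6666658}}{64201} \approx -530.63$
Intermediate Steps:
$j = \frac{3 \sqrt{6666658}}{109}$ ($j = \sqrt{\frac{101}{-109} + 5051} = \sqrt{101 \left(- \frac{1}{109}\right) + 5051} = \sqrt{- \frac{101}{109} + 5051} = \sqrt{\frac{550458}{109}} = \frac{3 \sqrt{6666658}}{109} \approx 71.064$)
$f = -532$ ($f = 107 \left(-6\right) + 110 = -642 + 110 = -532$)
$\left(\frac{j}{-1767} + \frac{1215 - 11723}{-7469}\right) + f = \left(\frac{\frac{3}{109} \sqrt{6666658}}{-1767} + \frac{1215 - 11723}{-7469}\right) - 532 = \left(\frac{3 \sqrt{6666658}}{109} \left(- \frac{1}{1767}\right) + \left(1215 - 11723\right) \left(- \frac{1}{7469}\right)\right) - 532 = \left(- \frac{\sqrt{6666658}}{64201} - - \frac{10508}{7469}\right) - 532 = \left(- \frac{\sqrt{6666658}}{64201} + \frac{10508}{7469}\right) - 532 = \left(\frac{10508}{7469} - \frac{\sqrt{6666658}}{64201}\right) - 532 = - \frac{3963000}{7469} - \frac{\sqrt{6666658}}{64201}$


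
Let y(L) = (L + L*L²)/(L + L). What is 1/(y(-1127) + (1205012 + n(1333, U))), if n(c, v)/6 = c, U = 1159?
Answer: 1/1848075 ≈ 5.4110e-7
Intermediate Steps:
n(c, v) = 6*c
y(L) = (L + L³)/(2*L) (y(L) = (L + L³)/((2*L)) = (L + L³)*(1/(2*L)) = (L + L³)/(2*L))
1/(y(-1127) + (1205012 + n(1333, U))) = 1/((½ + (½)*(-1127)²) + (1205012 + 6*1333)) = 1/((½ + (½)*1270129) + (1205012 + 7998)) = 1/((½ + 1270129/2) + 1213010) = 1/(635065 + 1213010) = 1/1848075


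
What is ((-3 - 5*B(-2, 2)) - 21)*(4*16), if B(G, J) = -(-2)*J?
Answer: -2816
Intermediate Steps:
B(G, J) = 2*J
((-3 - 5*B(-2, 2)) - 21)*(4*16) = ((-3 - 10*2) - 21)*(4*16) = ((-3 - 5*4) - 21)*64 = ((-3 - 20) - 21)*64 = (-23 - 21)*64 = -44*64 = -2816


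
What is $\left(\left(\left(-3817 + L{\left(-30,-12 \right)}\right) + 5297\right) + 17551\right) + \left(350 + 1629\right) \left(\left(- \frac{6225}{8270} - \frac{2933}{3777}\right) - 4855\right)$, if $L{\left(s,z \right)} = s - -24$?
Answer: $- \frac{59923029474673}{6247158} \approx -9.592 \cdot 10^{6}$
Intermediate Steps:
$L{\left(s,z \right)} = 24 + s$ ($L{\left(s,z \right)} = s + 24 = 24 + s$)
$\left(\left(\left(-3817 + L{\left(-30,-12 \right)}\right) + 5297\right) + 17551\right) + \left(350 + 1629\right) \left(\left(- \frac{6225}{8270} - \frac{2933}{3777}\right) - 4855\right) = \left(\left(\left(-3817 + \left(24 - 30\right)\right) + 5297\right) + 17551\right) + \left(350 + 1629\right) \left(\left(- \frac{6225}{8270} - \frac{2933}{3777}\right) - 4855\right) = \left(\left(\left(-3817 - 6\right) + 5297\right) + 17551\right) + 1979 \left(\left(\left(-6225\right) \frac{1}{8270} - \frac{2933}{3777}\right) - 4855\right) = \left(\left(-3823 + 5297\right) + 17551\right) + 1979 \left(\left(- \frac{1245}{1654} - \frac{2933}{3777}\right) - 4855\right) = \left(1474 + 17551\right) + 1979 \left(- \frac{9553547}{6247158} - 4855\right) = 19025 + 1979 \left(- \frac{30339505637}{6247158}\right) = 19025 - \frac{60041881655623}{6247158} = - \frac{59923029474673}{6247158}$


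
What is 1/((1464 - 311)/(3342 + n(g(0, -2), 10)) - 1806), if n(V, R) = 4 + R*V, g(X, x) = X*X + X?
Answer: -3346/6041723 ≈ -0.00055382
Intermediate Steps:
g(X, x) = X + X**2 (g(X, x) = X**2 + X = X + X**2)
1/((1464 - 311)/(3342 + n(g(0, -2), 10)) - 1806) = 1/((1464 - 311)/(3342 + (4 + 10*(0*(1 + 0)))) - 1806) = 1/(1153/(3342 + (4 + 10*(0*1))) - 1806) = 1/(1153/(3342 + (4 + 10*0)) - 1806) = 1/(1153/(3342 + (4 + 0)) - 1806) = 1/(1153/(3342 + 4) - 1806) = 1/(1153/3346 - 1806) = 1/(-6041723/3346) = -3346/6041723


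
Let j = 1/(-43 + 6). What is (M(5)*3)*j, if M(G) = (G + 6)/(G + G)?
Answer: -33/370 ≈ -0.089189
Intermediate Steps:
M(G) = (6 + G)/(2*G) (M(G) = (6 + G)/((2*G)) = (6 + G)*(1/(2*G)) = (6 + G)/(2*G))
j = -1/37 (j = 1/(-37) = -1/37 ≈ -0.027027)
(M(5)*3)*j = (((½)*(6 + 5)/5)*3)*(-1/37) = (((½)*(⅕)*11)*3)*(-1/37) = ((11/10)*3)*(-1/37) = (33/10)*(-1/37) = -33/370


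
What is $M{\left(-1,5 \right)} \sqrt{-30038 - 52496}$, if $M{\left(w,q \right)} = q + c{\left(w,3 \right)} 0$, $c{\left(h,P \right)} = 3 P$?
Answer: $5 i \sqrt{82534} \approx 1436.4 i$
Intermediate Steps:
$M{\left(w,q \right)} = q$ ($M{\left(w,q \right)} = q + 3 \cdot 3 \cdot 0 = q + 9 \cdot 0 = q + 0 = q$)
$M{\left(-1,5 \right)} \sqrt{-30038 - 52496} = 5 \sqrt{-30038 - 52496} = 5 \sqrt{-82534} = 5 i \sqrt{82534}$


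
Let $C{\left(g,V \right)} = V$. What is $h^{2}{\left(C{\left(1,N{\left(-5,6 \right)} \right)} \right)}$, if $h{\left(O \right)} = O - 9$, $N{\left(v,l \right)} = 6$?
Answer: $9$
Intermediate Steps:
$h{\left(O \right)} = -9 + O$
$h^{2}{\left(C{\left(1,N{\left(-5,6 \right)} \right)} \right)} = \left(-9 + 6\right)^{2} = \left(-3\right)^{2} = 9$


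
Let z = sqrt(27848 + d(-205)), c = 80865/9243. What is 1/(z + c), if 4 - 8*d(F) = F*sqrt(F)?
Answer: 4108/(35940 + 1027*sqrt(2)*sqrt(222788 + 205*I*sqrt(205))) ≈ 0.0056935 - 3.5635e-5*I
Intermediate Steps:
d(F) = 1/2 - F**(3/2)/8 (d(F) = 1/2 - F*sqrt(F)/8 = 1/2 - F**(3/2)/8)
c = 8985/1027 (c = 80865*(1/9243) = 8985/1027 ≈ 8.7488)
z = sqrt(55697/2 + 205*I*sqrt(205)/8) (z = sqrt(27848 + (1/2 - (-205)*I*sqrt(205)/8)) = sqrt(27848 + (1/2 + 205*I*sqrt(205)/8)) = sqrt(55697/2 + 205*I*sqrt(205)/8) ≈ 166.88 + 1.099*I)
1/(z + c) = 1/(sqrt(445576 + 410*I*sqrt(205))/4 + 8985/1027) = 1/(8985/1027 + sqrt(445576 + 410*I*sqrt(205))/4)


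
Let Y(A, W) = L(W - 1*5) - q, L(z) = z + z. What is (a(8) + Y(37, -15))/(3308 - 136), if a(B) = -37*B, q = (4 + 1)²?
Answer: -361/3172 ≈ -0.11381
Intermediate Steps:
q = 25 (q = 5² = 25)
L(z) = 2*z
Y(A, W) = -35 + 2*W (Y(A, W) = 2*(W - 1*5) - 1*25 = 2*(W - 5) - 25 = 2*(-5 + W) - 25 = (-10 + 2*W) - 25 = -35 + 2*W)
(a(8) + Y(37, -15))/(3308 - 136) = (-37*8 + (-35 + 2*(-15)))/(3308 - 136) = (-296 + (-35 - 30))/3172 = (-296 - 65)*(1/3172) = -361*1/3172 = -361/3172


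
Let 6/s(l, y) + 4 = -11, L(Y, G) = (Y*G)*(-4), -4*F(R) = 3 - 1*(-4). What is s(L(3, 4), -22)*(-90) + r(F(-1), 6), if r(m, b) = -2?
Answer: 34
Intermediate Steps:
F(R) = -7/4 (F(R) = -(3 - 1*(-4))/4 = -(3 + 4)/4 = -¼*7 = -7/4)
L(Y, G) = -4*G*Y (L(Y, G) = (G*Y)*(-4) = -4*G*Y)
s(l, y) = -⅖ (s(l, y) = 6/(-4 - 11) = 6/(-15) = 6*(-1/15) = -⅖)
s(L(3, 4), -22)*(-90) + r(F(-1), 6) = -⅖*(-90) - 2 = 36 - 2 = 34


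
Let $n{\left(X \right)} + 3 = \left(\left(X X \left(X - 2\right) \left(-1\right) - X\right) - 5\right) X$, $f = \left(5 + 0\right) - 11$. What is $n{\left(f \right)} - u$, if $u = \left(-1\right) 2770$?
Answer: $1033$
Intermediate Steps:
$f = -6$ ($f = 5 - 11 = -6$)
$u = -2770$
$n{\left(X \right)} = -3 + X \left(-5 - X - X^{2} \left(-2 + X\right)\right)$ ($n{\left(X \right)} = -3 + \left(\left(X X \left(X - 2\right) \left(-1\right) - X\right) - 5\right) X = -3 + \left(\left(X X \left(-2 + X\right) \left(-1\right) - X\right) - 5\right) X = -3 + \left(\left(X^{2} \left(-2 + X\right) \left(-1\right) - X\right) - 5\right) X = -3 + \left(\left(- X^{2} \left(-2 + X\right) - X\right) - 5\right) X = -3 + \left(\left(- X - X^{2} \left(-2 + X\right)\right) - 5\right) X = -3 + \left(-5 - X - X^{2} \left(-2 + X\right)\right) X = -3 + X \left(-5 - X - X^{2} \left(-2 + X\right)\right)$)
$n{\left(f \right)} - u = \left(-3 - \left(-6\right)^{2} - \left(-6\right)^{4} - -30 + 2 \left(-6\right)^{3}\right) - -2770 = \left(-3 - 36 - 1296 + 30 + 2 \left(-216\right)\right) + 2770 = \left(-3 - 36 - 1296 + 30 - 432\right) + 2770 = -1737 + 2770 = 1033$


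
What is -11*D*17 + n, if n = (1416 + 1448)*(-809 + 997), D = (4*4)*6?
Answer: 520480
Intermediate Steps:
D = 96 (D = 16*6 = 96)
n = 538432 (n = 2864*188 = 538432)
-11*D*17 + n = -11*96*17 + 538432 = -1056*17 + 538432 = -17952 + 538432 = 520480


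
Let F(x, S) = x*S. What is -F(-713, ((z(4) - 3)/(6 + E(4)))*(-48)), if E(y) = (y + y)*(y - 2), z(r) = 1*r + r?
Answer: -85560/11 ≈ -7778.2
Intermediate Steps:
z(r) = 2*r (z(r) = r + r = 2*r)
E(y) = 2*y*(-2 + y) (E(y) = (2*y)*(-2 + y) = 2*y*(-2 + y))
F(x, S) = S*x
-F(-713, ((z(4) - 3)/(6 + E(4)))*(-48)) = -((2*4 - 3)/(6 + 2*4*(-2 + 4)))*(-48)*(-713) = -((8 - 3)/(6 + 2*4*2))*(-48)*(-713) = -(5/(6 + 16))*(-48)*(-713) = -(5/22)*(-48)*(-713) = -(-120)*(-713)/11 = -1*85560/11 = -85560/11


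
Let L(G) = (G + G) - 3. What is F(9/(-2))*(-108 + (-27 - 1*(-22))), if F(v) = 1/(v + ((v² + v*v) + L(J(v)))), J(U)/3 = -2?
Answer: -113/21 ≈ -5.3810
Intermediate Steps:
J(U) = -6 (J(U) = 3*(-2) = -6)
L(G) = -3 + 2*G (L(G) = 2*G - 3 = -3 + 2*G)
F(v) = 1/(-15 + v + 2*v²) (F(v) = 1/(v + ((v² + v*v) + (-3 + 2*(-6)))) = 1/(v + ((v² + v²) + (-3 - 12))) = 1/(v + (2*v² - 15)) = 1/(v + (-15 + 2*v²)) = 1/(-15 + v + 2*v²))
F(9/(-2))*(-108 + (-27 - 1*(-22))) = (-108 + (-27 - 1*(-22)))/(-15 + 9/(-2) + 2*(9/(-2))²) = (-108 + (-27 + 22))/(-15 + 9*(-½) + 2*(9*(-½))²) = (-108 - 5)/(-15 - 9/2 + 2*(-9/2)²) = -113/(-15 - 9/2 + 2*(81/4)) = -113/(-15 - 9/2 + 81/2) = -113/21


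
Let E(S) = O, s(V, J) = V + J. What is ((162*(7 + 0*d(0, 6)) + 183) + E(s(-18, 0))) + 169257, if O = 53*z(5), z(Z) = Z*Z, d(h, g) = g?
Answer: 171899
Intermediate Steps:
z(Z) = Z**2
s(V, J) = J + V
O = 1325 (O = 53*5**2 = 53*25 = 1325)
E(S) = 1325
((162*(7 + 0*d(0, 6)) + 183) + E(s(-18, 0))) + 169257 = ((162*(7 + 0*6) + 183) + 1325) + 169257 = ((162*(7 + 0) + 183) + 1325) + 169257 = ((162*7 + 183) + 1325) + 169257 = ((1134 + 183) + 1325) + 169257 = (1317 + 1325) + 169257 = 2642 + 169257 = 171899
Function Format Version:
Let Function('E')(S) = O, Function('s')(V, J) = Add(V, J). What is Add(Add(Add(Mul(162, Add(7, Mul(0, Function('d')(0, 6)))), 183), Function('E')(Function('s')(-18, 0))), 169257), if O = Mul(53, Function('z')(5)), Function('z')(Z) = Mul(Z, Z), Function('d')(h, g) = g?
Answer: 171899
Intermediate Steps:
Function('z')(Z) = Pow(Z, 2)
Function('s')(V, J) = Add(J, V)
O = 1325 (O = Mul(53, Pow(5, 2)) = Mul(53, 25) = 1325)
Function('E')(S) = 1325
Add(Add(Add(Mul(162, Add(7, Mul(0, Function('d')(0, 6)))), 183), Function('E')(Function('s')(-18, 0))), 169257) = Add(Add(Add(Mul(162, Add(7, Mul(0, 6))), 183), 1325), 169257) = Add(Add(Add(Mul(162, Add(7, 0)), 183), 1325), 169257) = Add(Add(Add(Mul(162, 7), 183), 1325), 169257) = Add(Add(Add(1134, 183), 1325), 169257) = Add(Add(1317, 1325), 169257) = Add(2642, 169257) = 171899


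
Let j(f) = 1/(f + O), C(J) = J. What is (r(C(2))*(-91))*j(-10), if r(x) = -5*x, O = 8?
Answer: -455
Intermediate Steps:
j(f) = 1/(8 + f) (j(f) = 1/(f + 8) = 1/(8 + f))
(r(C(2))*(-91))*j(-10) = (-5*2*(-91))/(8 - 10) = -10*(-91)/(-2) = 910*(-1/2) = -455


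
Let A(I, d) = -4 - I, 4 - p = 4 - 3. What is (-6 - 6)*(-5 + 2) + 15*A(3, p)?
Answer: -69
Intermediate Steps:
p = 3 (p = 4 - (4 - 3) = 4 - 1*1 = 4 - 1 = 3)
(-6 - 6)*(-5 + 2) + 15*A(3, p) = (-6 - 6)*(-5 + 2) + 15*(-4 - 1*3) = -12*(-3) + 15*(-4 - 3) = 36 + 15*(-7) = 36 - 105 = -69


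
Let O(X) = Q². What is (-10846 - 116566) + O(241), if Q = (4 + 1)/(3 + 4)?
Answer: -6243163/49 ≈ -1.2741e+5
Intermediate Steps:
Q = 5/7 ≈ 0.71429
O(X) = 25/49 (O(X) = (5/7)² = 25/49)
(-10846 - 116566) + O(241) = (-10846 - 116566) + 25/49 = -127412 + 25/49 = -6243163/49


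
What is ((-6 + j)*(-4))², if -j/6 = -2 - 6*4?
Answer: 360000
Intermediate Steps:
j = 156 (j = -6*(-2 - 6*4) = -6*(-2 - 1*24) = -6*(-2 - 24) = -6*(-26) = 156)
((-6 + j)*(-4))² = ((-6 + 156)*(-4))² = (150*(-4))² = (-600)² = 360000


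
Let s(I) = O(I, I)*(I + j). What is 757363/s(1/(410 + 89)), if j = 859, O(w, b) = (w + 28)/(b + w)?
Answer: 377924137/2994707333 ≈ 0.12620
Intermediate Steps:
O(w, b) = (28 + w)/(b + w)
s(I) = (28 + I)*(859 + I)/(2*I) (s(I) = ((28 + I)/(I + I))*(I + 859) = ((28 + I)/((2*I)))*(859 + I) = ((1/(2*I))*(28 + I))*(859 + I) = ((28 + I)/(2*I))*(859 + I) = (28 + I)*(859 + I)/(2*I))
757363/s(1/(410 + 89)) = 757363/(((28 + 1/(410 + 89))*(859 + 1/(410 + 89))/(2*(1/(410 + 89))))) = 757363/(((28 + 1/499)*(859 + 1/499)/(2*(1/499)))) = 757363/(((½)*499*(13973/499)*(428642/499))) = 757363/(2994707333/499) = 757363*(499/2994707333) = 377924137/2994707333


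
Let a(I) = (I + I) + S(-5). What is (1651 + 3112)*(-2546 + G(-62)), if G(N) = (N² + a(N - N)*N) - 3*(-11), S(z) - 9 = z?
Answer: 5158329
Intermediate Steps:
S(z) = 9 + z
a(I) = 4 + 2*I (a(I) = (I + I) + (9 - 5) = 2*I + 4 = 4 + 2*I)
G(N) = 33 + N² + 4*N (G(N) = (N² + (4 + 2*(N - N))*N) - 3*(-11) = (N² + (4 + 2*0)*N) + 33 = (N² + (4 + 0)*N) + 33 = (N² + 4*N) + 33 = 33 + N² + 4*N)
(1651 + 3112)*(-2546 + G(-62)) = (1651 + 3112)*(-2546 + (33 + (-62)² + 4*(-62))) = 4763*(-2546 + (33 + 3844 - 248)) = 4763*(-2546 + 3629) = 4763*1083 = 5158329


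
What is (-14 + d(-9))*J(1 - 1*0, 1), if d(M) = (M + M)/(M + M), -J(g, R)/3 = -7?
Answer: -273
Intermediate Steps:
J(g, R) = 21 (J(g, R) = -3*(-7) = 21)
d(M) = 1 (d(M) = (2*M)/((2*M)) = (2*M)*(1/(2*M)) = 1)
(-14 + d(-9))*J(1 - 1*0, 1) = (-14 + 1)*21 = -13*21 = -273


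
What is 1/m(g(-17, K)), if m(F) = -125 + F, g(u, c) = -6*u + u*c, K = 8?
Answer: -1/159 ≈ -0.0062893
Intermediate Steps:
g(u, c) = -6*u + c*u
1/m(g(-17, K)) = 1/(-125 - 17*(-6 + 8)) = 1/(-125 - 17*2) = 1/(-125 - 34) = 1/(-159) = -1/159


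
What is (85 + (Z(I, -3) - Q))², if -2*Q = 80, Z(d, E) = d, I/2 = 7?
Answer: 19321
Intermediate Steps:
I = 14 (I = 2*7 = 14)
Q = -40 (Q = -½*80 = -40)
(85 + (Z(I, -3) - Q))² = (85 + (14 - 1*(-40)))² = (85 + (14 + 40))² = (85 + 54)² = 139² = 19321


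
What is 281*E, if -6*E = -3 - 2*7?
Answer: 4777/6 ≈ 796.17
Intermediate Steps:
E = 17/6 (E = -(-3 - 2*7)/6 = -(-3 - 14)/6 = -⅙*(-17) = 17/6 ≈ 2.8333)
281*E = 281*(17/6) = 4777/6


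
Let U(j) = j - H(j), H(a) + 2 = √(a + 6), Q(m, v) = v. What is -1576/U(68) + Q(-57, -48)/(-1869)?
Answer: -34326072/1503299 - 788*√74/2413 ≈ -25.643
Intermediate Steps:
H(a) = -2 + √(6 + a) (H(a) = -2 + √(a + 6) = -2 + √(6 + a))
U(j) = 2 + j - √(6 + j) (U(j) = j - (-2 + √(6 + j)) = j + (2 - √(6 + j)) = 2 + j - √(6 + j))
-1576/U(68) + Q(-57, -48)/(-1869) = -1576/(2 + 68 - √(6 + 68)) - 48/(-1869) = -1576/(2 + 68 - √74) - 48*(-1/1869) = -1576/(70 - √74) + 16/623 = 16/623 - 1576/(70 - √74)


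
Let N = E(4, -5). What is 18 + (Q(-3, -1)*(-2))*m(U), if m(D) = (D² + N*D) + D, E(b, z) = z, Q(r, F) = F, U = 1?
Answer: 12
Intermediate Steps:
N = -5
m(D) = D² - 4*D (m(D) = (D² - 5*D) + D = D² - 4*D)
18 + (Q(-3, -1)*(-2))*m(U) = 18 + (-1*(-2))*(1*(-4 + 1)) = 18 + 2*(1*(-3)) = 18 + 2*(-3) = 18 - 6 = 12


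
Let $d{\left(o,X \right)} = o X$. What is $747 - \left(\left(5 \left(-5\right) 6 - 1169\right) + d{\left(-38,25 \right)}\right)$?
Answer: $3016$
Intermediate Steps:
$d{\left(o,X \right)} = X o$
$747 - \left(\left(5 \left(-5\right) 6 - 1169\right) + d{\left(-38,25 \right)}\right) = 747 - \left(\left(5 \left(-5\right) 6 - 1169\right) + 25 \left(-38\right)\right) = 747 - \left(\left(\left(-25\right) 6 - 1169\right) - 950\right) = 747 - \left(\left(-150 - 1169\right) - 950\right) = 747 - \left(-1319 - 950\right) = 747 - -2269 = 747 + 2269 = 3016$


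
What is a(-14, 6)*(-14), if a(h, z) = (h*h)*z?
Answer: -16464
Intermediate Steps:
a(h, z) = z*h² (a(h, z) = h²*z = z*h²)
a(-14, 6)*(-14) = (6*(-14)²)*(-14) = (6*196)*(-14) = 1176*(-14) = -16464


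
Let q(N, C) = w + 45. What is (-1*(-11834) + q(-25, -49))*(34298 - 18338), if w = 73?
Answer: 190753920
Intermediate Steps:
q(N, C) = 118 (q(N, C) = 73 + 45 = 118)
(-1*(-11834) + q(-25, -49))*(34298 - 18338) = (-1*(-11834) + 118)*(34298 - 18338) = (11834 + 118)*15960 = 11952*15960 = 190753920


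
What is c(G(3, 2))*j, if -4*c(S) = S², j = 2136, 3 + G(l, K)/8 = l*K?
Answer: -307584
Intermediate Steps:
G(l, K) = -24 + 8*K*l (G(l, K) = -24 + 8*(l*K) = -24 + 8*(K*l) = -24 + 8*K*l)
c(S) = -S²/4
c(G(3, 2))*j = -(-24 + 8*2*3)²/4*2136 = -(-24 + 48)²/4*2136 = -¼*24²*2136 = -¼*576*2136 = -144*2136 = -307584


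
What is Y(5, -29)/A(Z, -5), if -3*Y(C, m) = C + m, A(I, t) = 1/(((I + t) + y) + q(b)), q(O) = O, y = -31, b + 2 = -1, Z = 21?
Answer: -144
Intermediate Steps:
b = -3 (b = -2 - 1 = -3)
A(I, t) = 1/(-34 + I + t) (A(I, t) = 1/(((I + t) - 31) - 3) = 1/((-31 + I + t) - 3) = 1/(-34 + I + t))
Y(C, m) = -C/3 - m/3 (Y(C, m) = -(C + m)/3 = -C/3 - m/3)
Y(5, -29)/A(Z, -5) = (-⅓*5 - ⅓*(-29))/(1/(-34 + 21 - 5)) = (-5/3 + 29/3)/(1/(-18)) = 8/(-1/18) = 8*(-18) = -144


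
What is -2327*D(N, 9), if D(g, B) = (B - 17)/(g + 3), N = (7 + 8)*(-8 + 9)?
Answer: 9308/9 ≈ 1034.2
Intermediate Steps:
N = 15 (N = 15*1 = 15)
D(g, B) = (-17 + B)/(3 + g)
-2327*D(N, 9) = -2327*(-17 + 9)/(3 + 15) = -2327*(-8)/18 = -2327*(-4/9) = 9308/9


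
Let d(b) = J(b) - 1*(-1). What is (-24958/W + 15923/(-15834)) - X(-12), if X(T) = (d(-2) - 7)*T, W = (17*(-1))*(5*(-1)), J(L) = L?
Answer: -525743867/1345890 ≈ -390.63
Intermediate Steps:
W = 85 (W = -17*(-5) = 85)
d(b) = 1 + b (d(b) = b - 1*(-1) = b + 1 = 1 + b)
X(T) = -8*T (X(T) = ((1 - 2) - 7)*T = (-1 - 7)*T = -8*T)
(-24958/W + 15923/(-15834)) - X(-12) = (-24958/85 + 15923/(-15834)) - (-8)*(-12) = (-24958*1/85 + 15923*(-1/15834)) - 1*96 = (-24958/85 - 15923/15834) - 96 = -396538427/1345890 - 96 = -525743867/1345890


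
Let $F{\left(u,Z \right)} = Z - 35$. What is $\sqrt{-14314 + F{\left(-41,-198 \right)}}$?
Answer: $i \sqrt{14547} \approx 120.61 i$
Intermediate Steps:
$F{\left(u,Z \right)} = -35 + Z$ ($F{\left(u,Z \right)} = Z - 35 = -35 + Z$)
$\sqrt{-14314 + F{\left(-41,-198 \right)}} = \sqrt{-14314 - 233} = \sqrt{-14547} = i \sqrt{14547}$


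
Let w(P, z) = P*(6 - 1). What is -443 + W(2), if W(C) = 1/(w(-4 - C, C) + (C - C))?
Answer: -13291/30 ≈ -443.03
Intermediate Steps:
w(P, z) = 5*P (w(P, z) = P*5 = 5*P)
W(C) = 1/(-20 - 5*C) (W(C) = 1/(5*(-4 - C) + (C - C)) = 1/((-20 - 5*C) + 0) = 1/(-20 - 5*C))
-443 + W(2) = -443 - 1/(20 + 5*2) = -443 - 1/(20 + 10) = -443 - 1/30 = -13291/30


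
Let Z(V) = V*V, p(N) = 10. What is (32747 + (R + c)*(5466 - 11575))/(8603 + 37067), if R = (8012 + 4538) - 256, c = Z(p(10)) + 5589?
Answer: -10982540/4567 ≈ -2404.8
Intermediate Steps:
Z(V) = V²
c = 5689 (c = 10² + 5589 = 100 + 5589 = 5689)
R = 12294 (R = 12550 - 256 = 12294)
(32747 + (R + c)*(5466 - 11575))/(8603 + 37067) = (32747 + (12294 + 5689)*(5466 - 11575))/(8603 + 37067) = (32747 + 17983*(-6109))/45670 = (32747 - 109858147)*(1/45670) = -109825400*1/45670 = -10982540/4567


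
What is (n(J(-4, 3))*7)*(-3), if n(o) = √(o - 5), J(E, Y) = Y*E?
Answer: -21*I*√17 ≈ -86.585*I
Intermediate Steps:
J(E, Y) = E*Y
n(o) = √(-5 + o)
(n(J(-4, 3))*7)*(-3) = (√(-5 - 4*3)*7)*(-3) = (√(-5 - 12)*7)*(-3) = (√(-17)*7)*(-3) = ((I*√17)*7)*(-3) = (7*I*√17)*(-3) = -21*I*√17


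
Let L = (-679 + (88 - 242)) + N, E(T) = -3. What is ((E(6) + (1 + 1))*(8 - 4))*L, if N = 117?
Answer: 2864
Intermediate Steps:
L = -716 (L = (-679 + (88 - 242)) + 117 = (-679 - 154) + 117 = -833 + 117 = -716)
((E(6) + (1 + 1))*(8 - 4))*L = ((-3 + (1 + 1))*(8 - 4))*(-716) = ((-3 + 2)*4)*(-716) = -1*4*(-716) = -4*(-716) = 2864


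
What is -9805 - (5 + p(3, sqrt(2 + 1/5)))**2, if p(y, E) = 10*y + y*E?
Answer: -55249/5 - 42*sqrt(55) ≈ -11361.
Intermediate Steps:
p(y, E) = 10*y + E*y
-9805 - (5 + p(3, sqrt(2 + 1/5)))**2 = -9805 - (5 + 3*(10 + sqrt(2 + 1/5)))**2 = -9805 - (5 + 3*(10 + sqrt(11/5)))**2 = -9805 - (5 + 3*(10 + sqrt(55)/5))**2 = -9805 - (5 + (30 + 3*sqrt(55)/5))**2 = -9805 - (35 + 3*sqrt(55)/5)**2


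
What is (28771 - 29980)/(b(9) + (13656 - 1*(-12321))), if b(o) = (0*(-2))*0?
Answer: -403/8659 ≈ -0.046541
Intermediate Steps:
b(o) = 0 (b(o) = 0*0 = 0)
(28771 - 29980)/(b(9) + (13656 - 1*(-12321))) = (28771 - 29980)/(0 + (13656 - 1*(-12321))) = -1209/(0 + (13656 + 12321)) = -1209/(0 + 25977) = -1209/25977 = -1209*1/25977 = -403/8659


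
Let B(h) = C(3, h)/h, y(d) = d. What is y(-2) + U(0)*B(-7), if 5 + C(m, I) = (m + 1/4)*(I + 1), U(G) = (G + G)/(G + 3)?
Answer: -2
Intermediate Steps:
U(G) = 2*G/(3 + G) (U(G) = (2*G)/(3 + G) = 2*G/(3 + G))
C(m, I) = -5 + (1 + I)*(1/4 + m) (C(m, I) = -5 + (m + 1/4)*(I + 1) = -5 + (m + 1/4)*(1 + I) = -5 + (1/4 + m)*(1 + I) = -5 + (1 + I)*(1/4 + m))
B(h) = (-7/4 + 13*h/4)/h (B(h) = (-19/4 + 3 + h/4 + h*3)/h = (-19/4 + 3 + h/4 + 3*h)/h = (-7/4 + 13*h/4)/h)
y(-2) + U(0)*B(-7) = -2 + (2*0/(3 + 0))*((1/4)*(-7 + 13*(-7))/(-7)) = -2 + (2*0/3)*((1/4)*(-1/7)*(-7 - 91)) = -2 + (2*0*(1/3))*((1/4)*(-1/7)*(-98)) = -2 + 0*(7/2) = -2 + 0 = -2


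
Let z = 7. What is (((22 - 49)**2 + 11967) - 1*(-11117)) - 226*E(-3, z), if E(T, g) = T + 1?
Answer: 24265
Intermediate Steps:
E(T, g) = 1 + T
(((22 - 49)**2 + 11967) - 1*(-11117)) - 226*E(-3, z) = (((22 - 49)**2 + 11967) - 1*(-11117)) - 226*(1 - 3) = (((-27)**2 + 11967) + 11117) - 226*(-2) = ((729 + 11967) + 11117) + 452 = (12696 + 11117) + 452 = 23813 + 452 = 24265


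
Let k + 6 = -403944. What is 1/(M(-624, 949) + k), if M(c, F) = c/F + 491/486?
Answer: -35478/14331325585 ≈ -2.4756e-6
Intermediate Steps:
M(c, F) = 491/486 + c/F (M(c, F) = c/F + 491*(1/486) = c/F + 491/486 = 491/486 + c/F)
k = -403950 (k = -6 - 403944 = -403950)
1/(M(-624, 949) + k) = 1/((491/486 - 624/949) - 403950) = 1/((491/486 - 624*1/949) - 403950) = 1/((491/486 - 48/73) - 403950) = 1/(12515/35478 - 403950) = 1/(-14331325585/35478) = -35478/14331325585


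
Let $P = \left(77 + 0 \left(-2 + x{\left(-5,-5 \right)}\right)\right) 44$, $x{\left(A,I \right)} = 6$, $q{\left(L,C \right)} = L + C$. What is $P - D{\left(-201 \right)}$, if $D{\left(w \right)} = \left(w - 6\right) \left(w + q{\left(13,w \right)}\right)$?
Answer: $-77135$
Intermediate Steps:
$q{\left(L,C \right)} = C + L$
$P = 3388$ ($P = \left(77 + 0 \left(-2 + 6\right)\right) 44 = \left(77 + 0 \cdot 4\right) 44 = \left(77 + 0\right) 44 = 77 \cdot 44 = 3388$)
$D{\left(w \right)} = \left(-6 + w\right) \left(13 + 2 w\right)$ ($D{\left(w \right)} = \left(w - 6\right) \left(w + \left(w + 13\right)\right) = \left(-6 + w\right) \left(w + \left(13 + w\right)\right) = \left(-6 + w\right) \left(13 + 2 w\right)$)
$P - D{\left(-201 \right)} = 3388 - \left(-78 - 201 + 2 \left(-201\right)^{2}\right) = 3388 - \left(-78 - 201 + 2 \cdot 40401\right) = 3388 - \left(-78 - 201 + 80802\right) = 3388 - 80523 = -77135$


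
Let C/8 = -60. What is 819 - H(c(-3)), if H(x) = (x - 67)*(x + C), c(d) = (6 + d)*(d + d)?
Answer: -41511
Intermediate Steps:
C = -480 (C = 8*(-60) = -480)
c(d) = 2*d*(6 + d) (c(d) = (6 + d)*(2*d) = 2*d*(6 + d))
H(x) = (-480 + x)*(-67 + x) (H(x) = (x - 67)*(x - 480) = (-67 + x)*(-480 + x) = (-480 + x)*(-67 + x))
819 - H(c(-3)) = 819 - (32160 + (2*(-3)*(6 - 3))² - 1094*(-3)*(6 - 3)) = 819 - (32160 + (2*(-3)*3)² - 1094*(-3)*3) = 819 - (32160 + (-18)² - 547*(-18)) = 819 - (32160 + 324 + 9846) = 819 - 1*42330 = 819 - 42330 = -41511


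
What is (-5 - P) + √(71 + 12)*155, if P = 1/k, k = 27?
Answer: -136/27 + 155*√83 ≈ 1407.1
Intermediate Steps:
P = 1/27 ≈ 0.037037
(-5 - P) + √(71 + 12)*155 = (-5 - 1*1/27) + √(71 + 12)*155 = (-5 - 1/27) + √83*155 = -136/27 + 155*√83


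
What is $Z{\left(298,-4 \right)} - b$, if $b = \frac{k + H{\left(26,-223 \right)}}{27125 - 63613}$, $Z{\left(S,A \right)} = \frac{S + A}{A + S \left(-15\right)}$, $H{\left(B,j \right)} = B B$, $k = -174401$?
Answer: $- \frac{393986561}{81623656} \approx -4.8269$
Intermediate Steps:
$H{\left(B,j \right)} = B^{2}$
$Z{\left(S,A \right)} = \frac{A + S}{A - 15 S}$
$b = \frac{173725}{36488}$ ($b = \frac{-174401 + 26^{2}}{27125 - 63613} = \frac{-174401 + 676}{-36488} = \left(-173725\right) \left(- \frac{1}{36488}\right) = \frac{173725}{36488} \approx 4.7612$)
$Z{\left(298,-4 \right)} - b = \frac{-4 + 298}{-4 - 4470} - \frac{173725}{36488} = \frac{1}{-4 - 4470} \cdot 294 - \frac{173725}{36488} = \frac{1}{-4474} \cdot 294 - \frac{173725}{36488} = \left(- \frac{1}{4474}\right) 294 - \frac{173725}{36488} = - \frac{147}{2237} - \frac{173725}{36488} = - \frac{393986561}{81623656}$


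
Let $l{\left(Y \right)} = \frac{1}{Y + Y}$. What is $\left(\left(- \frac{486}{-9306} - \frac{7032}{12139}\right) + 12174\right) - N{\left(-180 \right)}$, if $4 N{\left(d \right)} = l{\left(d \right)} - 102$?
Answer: $\frac{110245085619463}{9037242720} \approx 12199.0$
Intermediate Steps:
$l{\left(Y \right)} = \frac{1}{2 Y}$
$N{\left(d \right)} = - \frac{51}{2} + \frac{1}{8 d}$ ($N{\left(d \right)} = \frac{\frac{1}{2 d} - 102}{4} = \frac{-102 + \frac{1}{2 d}}{4} = - \frac{51}{2} + \frac{1}{8 d}$)
$\left(\left(- \frac{486}{-9306} - \frac{7032}{12139}\right) + 12174\right) - N{\left(-180 \right)} = \left(\left(- \frac{486}{-9306} - \frac{7032}{12139}\right) + 12174\right) - \frac{1 - -36720}{8 \left(-180\right)} = \left(\left(\left(-486\right) \left(- \frac{1}{9306}\right) - \frac{7032}{12139}\right) + 12174\right) - \frac{1}{8} \left(- \frac{1}{180}\right) \left(1 + 36720\right) = \left(\left(\frac{27}{517} - \frac{7032}{12139}\right) + 12174\right) - \frac{1}{8} \left(- \frac{1}{180}\right) 36721 = \left(- \frac{3307791}{6275863} + 12174\right) - - \frac{36721}{1440} = \frac{76399048371}{6275863} + \frac{36721}{1440} = \frac{110245085619463}{9037242720}$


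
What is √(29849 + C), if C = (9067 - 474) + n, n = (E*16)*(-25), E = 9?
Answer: √34842 ≈ 186.66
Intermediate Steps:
n = -3600 (n = (9*16)*(-25) = 144*(-25) = -3600)
C = 4993 (C = (9067 - 474) - 3600 = 8593 - 3600 = 4993)
√(29849 + C) = √(29849 + 4993) = √34842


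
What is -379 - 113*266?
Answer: -30437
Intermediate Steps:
-379 - 113*266 = -379 - 30058 = -30437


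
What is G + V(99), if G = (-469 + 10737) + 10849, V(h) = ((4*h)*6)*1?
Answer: 23493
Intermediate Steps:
V(h) = 24*h (V(h) = (24*h)*1 = 24*h)
G = 21117 (G = 10268 + 10849 = 21117)
G + V(99) = 21117 + 24*99 = 21117 + 2376 = 23493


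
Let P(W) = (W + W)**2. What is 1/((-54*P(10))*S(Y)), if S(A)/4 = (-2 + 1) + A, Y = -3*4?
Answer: 1/1123200 ≈ 8.9031e-7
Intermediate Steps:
Y = -12
S(A) = -4 + 4*A (S(A) = 4*((-2 + 1) + A) = 4*(-1 + A) = -4 + 4*A)
P(W) = 4*W**2 (P(W) = (2*W)**2 = 4*W**2)
1/((-54*P(10))*S(Y)) = 1/((-216*10**2)*(-4 + 4*(-12))) = 1/((-216*100)*(-4 - 48)) = 1/(-54*400*(-52)) = 1/(-21600*(-52)) = 1/1123200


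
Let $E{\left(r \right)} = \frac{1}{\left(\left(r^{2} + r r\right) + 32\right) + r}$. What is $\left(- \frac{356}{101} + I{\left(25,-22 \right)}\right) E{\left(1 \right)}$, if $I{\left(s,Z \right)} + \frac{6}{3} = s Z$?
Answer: $- \frac{56108}{3535} \approx -15.872$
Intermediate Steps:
$E{\left(r \right)} = \frac{1}{32 + r + 2 r^{2}}$ ($E{\left(r \right)} = \frac{1}{\left(\left(r^{2} + r^{2}\right) + 32\right) + r} = \frac{1}{\left(2 r^{2} + 32\right) + r} = \frac{1}{\left(32 + 2 r^{2}\right) + r} = \frac{1}{32 + r + 2 r^{2}}$)
$I{\left(s,Z \right)} = -2 + Z s$ ($I{\left(s,Z \right)} = -2 + s Z = -2 + Z s$)
$\left(- \frac{356}{101} + I{\left(25,-22 \right)}\right) E{\left(1 \right)} = \frac{- \frac{356}{101} - 552}{32 + 1 + 2 \cdot 1^{2}} = \frac{\left(-356\right) \frac{1}{101} - 552}{32 + 1 + 2 \cdot 1} = \frac{- \frac{356}{101} - 552}{32 + 1 + 2} = - \frac{56108}{101 \cdot 35} = \left(- \frac{56108}{101}\right) \frac{1}{35} = - \frac{56108}{3535}$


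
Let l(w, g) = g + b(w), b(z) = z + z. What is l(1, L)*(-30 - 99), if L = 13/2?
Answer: -2193/2 ≈ -1096.5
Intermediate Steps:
b(z) = 2*z
L = 13/2 (L = 13*(1/2) = 13/2 ≈ 6.5000)
l(w, g) = g + 2*w
l(1, L)*(-30 - 99) = (13/2 + 2*1)*(-30 - 99) = (13/2 + 2)*(-129) = (17/2)*(-129) = -2193/2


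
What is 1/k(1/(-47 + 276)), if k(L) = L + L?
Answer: 229/2 ≈ 114.50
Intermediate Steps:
k(L) = 2*L
1/k(1/(-47 + 276)) = 1/(2/(-47 + 276)) = 1/(2/229) = 229/2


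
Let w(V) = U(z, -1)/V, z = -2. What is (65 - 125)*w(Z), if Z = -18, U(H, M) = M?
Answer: -10/3 ≈ -3.3333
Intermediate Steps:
w(V) = -1/V
(65 - 125)*w(Z) = (65 - 125)*(-1/(-18)) = -(-60)*(-1)/18 = -60*1/18 = -10/3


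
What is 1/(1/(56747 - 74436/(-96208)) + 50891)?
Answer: 1364897453/69460996304675 ≈ 1.9650e-5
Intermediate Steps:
1/(1/(56747 - 74436/(-96208)) + 50891) = 1/(1/(56747 - 74436*(-1/96208)) + 50891) = 1/(1/(56747 + 18609/24052) + 50891) = 1/(1/(1364897453/24052) + 50891) = 1/(24052/1364897453 + 50891) = 1/(69460996304675/1364897453) = 1364897453/69460996304675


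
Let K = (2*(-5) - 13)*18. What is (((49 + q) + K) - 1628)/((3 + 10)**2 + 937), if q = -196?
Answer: -2189/1106 ≈ -1.9792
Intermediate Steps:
K = -414 (K = (-10 - 13)*18 = -23*18 = -414)
(((49 + q) + K) - 1628)/((3 + 10)**2 + 937) = (((49 - 196) - 414) - 1628)/((3 + 10)**2 + 937) = ((-147 - 414) - 1628)/(13**2 + 937) = (-561 - 1628)/(169 + 937) = -2189/1106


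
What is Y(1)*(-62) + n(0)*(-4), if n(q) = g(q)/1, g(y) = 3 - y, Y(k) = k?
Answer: -74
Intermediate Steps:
n(q) = 3 - q (n(q) = (3 - q)/1 = (3 - q)*1 = 3 - q)
Y(1)*(-62) + n(0)*(-4) = 1*(-62) + (3 - 1*0)*(-4) = -62 + (3 + 0)*(-4) = -62 + 3*(-4) = -62 - 12 = -74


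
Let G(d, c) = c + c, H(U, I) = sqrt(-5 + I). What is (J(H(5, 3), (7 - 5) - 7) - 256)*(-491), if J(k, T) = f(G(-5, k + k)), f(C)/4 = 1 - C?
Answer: 123732 + 7856*I*sqrt(2) ≈ 1.2373e+5 + 11110.0*I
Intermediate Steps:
G(d, c) = 2*c
f(C) = 4 - 4*C (f(C) = 4*(1 - C) = 4 - 4*C)
J(k, T) = 4 - 16*k (J(k, T) = 4 - 8*(k + k) = 4 - 8*2*k = 4 - 16*k)
(J(H(5, 3), (7 - 5) - 7) - 256)*(-491) = ((4 - 16*sqrt(-5 + 3)) - 256)*(-491) = ((4 - 16*I*sqrt(2)) - 256)*(-491) = (-252 - 16*I*sqrt(2))*(-491) = 123732 + 7856*I*sqrt(2)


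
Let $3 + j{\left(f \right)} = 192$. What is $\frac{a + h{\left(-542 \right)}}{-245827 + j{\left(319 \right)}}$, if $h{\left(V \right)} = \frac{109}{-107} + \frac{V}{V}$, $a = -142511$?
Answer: $\frac{15248679}{26283266} \approx 0.58017$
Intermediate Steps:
$j{\left(f \right)} = 189$ ($j{\left(f \right)} = -3 + 192 = 189$)
$h{\left(V \right)} = - \frac{2}{107}$ ($h{\left(V \right)} = 109 \left(- \frac{1}{107}\right) + 1 = - \frac{109}{107} + 1 = - \frac{2}{107}$)
$\frac{a + h{\left(-542 \right)}}{-245827 + j{\left(319 \right)}} = \frac{-142511 - \frac{2}{107}}{-245827 + 189} = - \frac{15248679}{107 \left(-245638\right)} = \left(- \frac{15248679}{107}\right) \left(- \frac{1}{245638}\right) = \frac{15248679}{26283266}$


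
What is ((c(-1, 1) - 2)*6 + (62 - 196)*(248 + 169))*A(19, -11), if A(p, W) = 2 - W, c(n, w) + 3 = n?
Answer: -726882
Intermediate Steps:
c(n, w) = -3 + n
((c(-1, 1) - 2)*6 + (62 - 196)*(248 + 169))*A(19, -11) = (((-3 - 1) - 2)*6 + (62 - 196)*(248 + 169))*(2 - 1*(-11)) = ((-4 - 2)*6 - 134*417)*(2 + 11) = (-6*6 - 55878)*13 = (-36 - 55878)*13 = -55914*13 = -726882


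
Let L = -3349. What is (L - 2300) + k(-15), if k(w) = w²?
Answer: -5424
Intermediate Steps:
(L - 2300) + k(-15) = (-3349 - 2300) + (-15)² = -5649 + 225 = -5424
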